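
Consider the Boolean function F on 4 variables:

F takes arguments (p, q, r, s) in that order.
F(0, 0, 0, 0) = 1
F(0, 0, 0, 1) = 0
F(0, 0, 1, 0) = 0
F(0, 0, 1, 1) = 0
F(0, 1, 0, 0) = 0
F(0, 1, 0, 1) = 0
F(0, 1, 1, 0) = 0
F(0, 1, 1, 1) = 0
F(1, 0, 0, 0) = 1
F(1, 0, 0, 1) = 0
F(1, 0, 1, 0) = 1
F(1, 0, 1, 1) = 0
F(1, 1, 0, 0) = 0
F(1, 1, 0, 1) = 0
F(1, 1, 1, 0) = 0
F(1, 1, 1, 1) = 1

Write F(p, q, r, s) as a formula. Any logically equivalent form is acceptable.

Collect the rows where F=1 — (0,0,0,0), (1,0,0,0), (1,0,1,0), (1,1,1,1) — and write one minterm per row: ¬p·¬q·¬r·¬s, p·¬q·¬r·¬s, p·¬q·r·¬s, p·q·r·s. Their union (logical OR) reproduces the table exactly.

F(p, q, r, s) = (((((p' · q') · r') · s') + (((p · q') · r') · s')) + (((p · q') · r) · s')) + (((p · q) · r) · s)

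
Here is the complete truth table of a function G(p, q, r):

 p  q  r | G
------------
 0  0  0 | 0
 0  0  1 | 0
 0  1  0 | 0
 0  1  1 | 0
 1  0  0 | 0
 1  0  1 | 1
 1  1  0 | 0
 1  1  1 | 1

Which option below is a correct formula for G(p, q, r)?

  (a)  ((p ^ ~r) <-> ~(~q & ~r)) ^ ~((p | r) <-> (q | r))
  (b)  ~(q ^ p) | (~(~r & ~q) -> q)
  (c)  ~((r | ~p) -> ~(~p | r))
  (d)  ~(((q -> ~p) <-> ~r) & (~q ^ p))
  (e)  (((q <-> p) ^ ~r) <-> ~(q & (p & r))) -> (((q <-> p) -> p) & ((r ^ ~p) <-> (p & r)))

(b) disagrees with G on (0,0,0) (formula → 1, table → 0); rule it out.
(c) disagrees with G on (0,0,0) (formula → 1, table → 0); rule it out.
(d) disagrees with G on (0,0,1) (formula → 1, table → 0); rule it out.
(e) disagrees with G on (0,0,0) (formula → 1, table → 0); rule it out.
That leaves (a). Evaluating it on every row reproduces the table of G exactly.

a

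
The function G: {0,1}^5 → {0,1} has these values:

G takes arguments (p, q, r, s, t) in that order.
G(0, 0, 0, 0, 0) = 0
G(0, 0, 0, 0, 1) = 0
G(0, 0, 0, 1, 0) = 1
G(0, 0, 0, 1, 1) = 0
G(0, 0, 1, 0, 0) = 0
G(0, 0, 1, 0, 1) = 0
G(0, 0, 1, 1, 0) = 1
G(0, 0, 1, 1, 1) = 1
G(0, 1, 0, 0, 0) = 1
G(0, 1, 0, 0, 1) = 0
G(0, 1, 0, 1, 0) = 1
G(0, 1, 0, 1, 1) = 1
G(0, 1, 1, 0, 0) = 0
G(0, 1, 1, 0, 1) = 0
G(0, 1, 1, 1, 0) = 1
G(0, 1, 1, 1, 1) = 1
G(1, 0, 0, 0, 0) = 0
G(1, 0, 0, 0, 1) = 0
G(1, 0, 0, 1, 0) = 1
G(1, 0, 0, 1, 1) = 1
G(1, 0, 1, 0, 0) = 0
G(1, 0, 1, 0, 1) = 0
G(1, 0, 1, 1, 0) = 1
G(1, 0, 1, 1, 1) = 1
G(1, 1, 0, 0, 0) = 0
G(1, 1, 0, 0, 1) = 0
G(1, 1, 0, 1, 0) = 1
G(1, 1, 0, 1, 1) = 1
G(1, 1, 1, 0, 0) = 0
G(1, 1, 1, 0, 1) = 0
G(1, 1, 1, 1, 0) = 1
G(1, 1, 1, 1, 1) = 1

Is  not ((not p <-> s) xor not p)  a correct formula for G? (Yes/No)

No

Check the formula against G row by row:
  p=0, q=0, r=0, s=0, t=0: formula gives 0, G = 0 ✓
  p=0, q=0, r=0, s=0, t=1: formula gives 0, G = 0 ✓
  p=0, q=0, r=0, s=1, t=0: formula gives 1, G = 1 ✓
  p=0, q=0, r=0, s=1, t=1: formula gives 1, but G = 0 ✗
Row (0,0,0,1,1) is a counterexample, so the formula is not equivalent to G.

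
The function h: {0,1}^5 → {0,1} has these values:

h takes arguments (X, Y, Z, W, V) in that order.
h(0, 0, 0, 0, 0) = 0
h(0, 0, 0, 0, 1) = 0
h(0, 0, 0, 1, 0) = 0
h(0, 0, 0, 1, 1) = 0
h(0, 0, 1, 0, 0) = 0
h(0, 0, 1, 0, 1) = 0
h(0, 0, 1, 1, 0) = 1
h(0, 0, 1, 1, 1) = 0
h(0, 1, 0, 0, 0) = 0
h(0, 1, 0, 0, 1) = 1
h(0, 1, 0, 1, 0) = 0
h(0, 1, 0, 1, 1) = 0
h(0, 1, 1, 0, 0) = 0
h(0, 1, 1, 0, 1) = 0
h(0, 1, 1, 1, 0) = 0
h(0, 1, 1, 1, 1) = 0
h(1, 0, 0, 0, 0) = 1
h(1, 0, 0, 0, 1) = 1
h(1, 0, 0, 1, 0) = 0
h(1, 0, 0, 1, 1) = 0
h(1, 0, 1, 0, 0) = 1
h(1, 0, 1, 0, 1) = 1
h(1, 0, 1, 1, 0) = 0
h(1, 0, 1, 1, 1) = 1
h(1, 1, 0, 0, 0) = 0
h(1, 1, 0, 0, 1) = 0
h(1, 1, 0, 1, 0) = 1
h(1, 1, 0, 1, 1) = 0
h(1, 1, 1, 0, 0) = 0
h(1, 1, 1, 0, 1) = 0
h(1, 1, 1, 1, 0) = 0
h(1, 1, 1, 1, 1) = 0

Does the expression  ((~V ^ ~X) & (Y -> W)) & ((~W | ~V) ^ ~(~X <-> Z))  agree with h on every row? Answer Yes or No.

Evaluate ((~V ^ ~X) & (Y -> W)) & ((~W | ~V) ^ ~(~X <-> Z)) on each row and compare to h:
  X=0, Y=0, Z=0, W=0, V=0: formula gives 0, h = 0 ✓
  X=0, Y=0, Z=0, W=0, V=1: formula gives 0, h = 0 ✓
  X=0, Y=0, Z=0, W=1, V=0: formula gives 0, h = 0 ✓
  X=0, Y=0, Z=0, W=1, V=1: formula gives 1, but h = 0 ✗
Since they disagree at (0,0,0,1,1), the expression is not a correct formula for h.

No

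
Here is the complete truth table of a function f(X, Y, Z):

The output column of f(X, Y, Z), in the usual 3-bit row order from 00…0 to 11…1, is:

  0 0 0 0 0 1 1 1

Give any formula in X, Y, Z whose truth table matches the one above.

f(X, Y, Z) = (((X and not Y) and Z) or ((X and Y) and not Z)) or ((X and Y) and Z)

The 1-rows are (1,0,1), (1,1,0), (1,1,1). Each contributes one minterm — X·¬Y·Z; X·Y·¬Z; X·Y·Z — and their disjunction is a sum-of-products form of f.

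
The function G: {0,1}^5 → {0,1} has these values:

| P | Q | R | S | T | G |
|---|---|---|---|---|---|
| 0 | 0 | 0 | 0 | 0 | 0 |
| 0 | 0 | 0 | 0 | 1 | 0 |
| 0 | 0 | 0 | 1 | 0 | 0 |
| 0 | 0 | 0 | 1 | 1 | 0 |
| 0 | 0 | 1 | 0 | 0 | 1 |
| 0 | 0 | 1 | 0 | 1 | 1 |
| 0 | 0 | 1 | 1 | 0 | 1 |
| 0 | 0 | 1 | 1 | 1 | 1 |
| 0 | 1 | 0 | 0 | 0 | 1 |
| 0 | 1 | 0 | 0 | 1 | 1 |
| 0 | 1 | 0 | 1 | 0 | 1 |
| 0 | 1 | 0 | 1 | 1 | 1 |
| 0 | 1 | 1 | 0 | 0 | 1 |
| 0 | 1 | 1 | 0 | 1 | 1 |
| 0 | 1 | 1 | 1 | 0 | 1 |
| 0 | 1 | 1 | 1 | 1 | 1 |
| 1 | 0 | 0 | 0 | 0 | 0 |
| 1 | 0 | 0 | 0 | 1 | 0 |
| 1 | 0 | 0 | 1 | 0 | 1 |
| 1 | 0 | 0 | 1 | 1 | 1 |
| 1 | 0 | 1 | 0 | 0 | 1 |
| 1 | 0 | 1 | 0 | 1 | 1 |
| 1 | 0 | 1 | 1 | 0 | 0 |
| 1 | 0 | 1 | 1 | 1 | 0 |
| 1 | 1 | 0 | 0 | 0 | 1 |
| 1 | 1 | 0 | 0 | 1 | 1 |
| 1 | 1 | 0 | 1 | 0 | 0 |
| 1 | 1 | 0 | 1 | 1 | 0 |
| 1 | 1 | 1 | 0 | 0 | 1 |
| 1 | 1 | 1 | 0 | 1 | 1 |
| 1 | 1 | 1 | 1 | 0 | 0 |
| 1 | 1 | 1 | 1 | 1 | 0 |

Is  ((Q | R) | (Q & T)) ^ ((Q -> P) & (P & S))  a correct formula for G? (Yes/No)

Check the formula against G row by row:
  P=0, Q=0, R=0, S=0, T=0: formula gives 0, G = 0 ✓
  P=0, Q=0, R=0, S=0, T=1: formula gives 0, G = 0 ✓
  P=0, Q=0, R=0, S=1, T=0: formula gives 0, G = 0 ✓
  P=0, Q=0, R=0, S=1, T=1: formula gives 0, G = 0 ✓
  … (the remaining 28 rows also agree.)
All 32 rows match — the expression computes G exactly.

Yes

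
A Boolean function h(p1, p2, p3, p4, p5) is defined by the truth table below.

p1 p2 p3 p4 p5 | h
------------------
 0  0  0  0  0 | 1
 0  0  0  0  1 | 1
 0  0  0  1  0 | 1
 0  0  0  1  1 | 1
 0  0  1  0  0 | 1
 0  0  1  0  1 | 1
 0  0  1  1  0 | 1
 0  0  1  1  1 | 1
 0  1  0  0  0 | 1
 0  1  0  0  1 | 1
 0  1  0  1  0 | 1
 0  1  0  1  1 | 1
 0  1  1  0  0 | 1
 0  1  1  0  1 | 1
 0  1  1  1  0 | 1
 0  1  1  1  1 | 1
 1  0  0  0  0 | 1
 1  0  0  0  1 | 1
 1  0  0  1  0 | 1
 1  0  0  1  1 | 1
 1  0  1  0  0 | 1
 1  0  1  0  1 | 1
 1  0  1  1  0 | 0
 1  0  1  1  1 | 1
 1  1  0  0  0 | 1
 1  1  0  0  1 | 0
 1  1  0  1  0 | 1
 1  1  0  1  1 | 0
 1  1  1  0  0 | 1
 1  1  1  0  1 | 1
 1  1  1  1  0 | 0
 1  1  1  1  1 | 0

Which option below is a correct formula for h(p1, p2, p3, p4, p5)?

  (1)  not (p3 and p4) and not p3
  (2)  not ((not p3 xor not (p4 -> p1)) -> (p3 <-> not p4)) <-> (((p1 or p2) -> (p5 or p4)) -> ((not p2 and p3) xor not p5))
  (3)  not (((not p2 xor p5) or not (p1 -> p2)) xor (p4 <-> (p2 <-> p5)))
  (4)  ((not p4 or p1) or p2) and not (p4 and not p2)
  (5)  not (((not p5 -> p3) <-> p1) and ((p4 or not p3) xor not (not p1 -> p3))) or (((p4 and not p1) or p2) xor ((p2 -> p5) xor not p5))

5

(1) disagrees with h on (0,0,1,0,0) (formula → 0, table → 1); rule it out.
(2) disagrees with h on (0,0,0,0,1) (formula → 0, table → 1); rule it out.
(3) disagrees with h on (0,0,0,0,0) (formula → 0, table → 1); rule it out.
(4) disagrees with h on (0,0,0,1,0) (formula → 0, table → 1); rule it out.
That leaves (5). Evaluating it on every row reproduces the table of h exactly.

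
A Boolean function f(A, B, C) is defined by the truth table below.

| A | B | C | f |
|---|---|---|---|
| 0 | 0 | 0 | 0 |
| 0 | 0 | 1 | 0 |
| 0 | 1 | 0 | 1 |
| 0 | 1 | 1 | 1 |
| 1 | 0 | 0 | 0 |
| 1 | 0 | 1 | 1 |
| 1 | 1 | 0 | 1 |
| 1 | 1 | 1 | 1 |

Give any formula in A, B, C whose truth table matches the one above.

There are just 3 zero rows: (0,0,0), (0,0,1), (1,0,0). Their minterms are ¬A·¬B·¬C, ¬A·¬B·C, A·¬B·¬C; the OR of those covers precisely the 0-outputs, and negating it yields f.

f(A, B, C) = not ((((not A and not B) and not C) or ((not A and not B) and C)) or ((A and not B) and not C))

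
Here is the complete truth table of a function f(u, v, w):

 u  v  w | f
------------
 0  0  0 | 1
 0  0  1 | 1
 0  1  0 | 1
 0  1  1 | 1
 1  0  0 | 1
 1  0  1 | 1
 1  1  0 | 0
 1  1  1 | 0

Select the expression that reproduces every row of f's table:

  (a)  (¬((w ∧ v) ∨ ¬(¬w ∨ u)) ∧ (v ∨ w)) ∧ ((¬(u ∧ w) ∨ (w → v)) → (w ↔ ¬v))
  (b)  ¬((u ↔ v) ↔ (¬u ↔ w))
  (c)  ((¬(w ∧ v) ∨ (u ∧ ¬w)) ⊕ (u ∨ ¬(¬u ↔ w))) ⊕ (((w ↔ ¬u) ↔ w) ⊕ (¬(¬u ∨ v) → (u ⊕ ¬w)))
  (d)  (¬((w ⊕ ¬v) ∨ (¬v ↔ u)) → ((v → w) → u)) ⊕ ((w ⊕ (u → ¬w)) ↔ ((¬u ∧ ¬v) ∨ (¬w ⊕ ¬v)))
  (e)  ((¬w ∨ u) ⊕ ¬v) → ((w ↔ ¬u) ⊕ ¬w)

e

(a) fails at (0,0,0): the formula yields 0, f is 1.
(b) fails at (0,0,1): the formula yields 0, f is 1.
(c) fails at (0,0,0): the formula yields 0, f is 1.
(d) fails at (0,0,0): the formula yields 0, f is 1.
Only (e) survives; checking it on all 8 rows confirms it matches f.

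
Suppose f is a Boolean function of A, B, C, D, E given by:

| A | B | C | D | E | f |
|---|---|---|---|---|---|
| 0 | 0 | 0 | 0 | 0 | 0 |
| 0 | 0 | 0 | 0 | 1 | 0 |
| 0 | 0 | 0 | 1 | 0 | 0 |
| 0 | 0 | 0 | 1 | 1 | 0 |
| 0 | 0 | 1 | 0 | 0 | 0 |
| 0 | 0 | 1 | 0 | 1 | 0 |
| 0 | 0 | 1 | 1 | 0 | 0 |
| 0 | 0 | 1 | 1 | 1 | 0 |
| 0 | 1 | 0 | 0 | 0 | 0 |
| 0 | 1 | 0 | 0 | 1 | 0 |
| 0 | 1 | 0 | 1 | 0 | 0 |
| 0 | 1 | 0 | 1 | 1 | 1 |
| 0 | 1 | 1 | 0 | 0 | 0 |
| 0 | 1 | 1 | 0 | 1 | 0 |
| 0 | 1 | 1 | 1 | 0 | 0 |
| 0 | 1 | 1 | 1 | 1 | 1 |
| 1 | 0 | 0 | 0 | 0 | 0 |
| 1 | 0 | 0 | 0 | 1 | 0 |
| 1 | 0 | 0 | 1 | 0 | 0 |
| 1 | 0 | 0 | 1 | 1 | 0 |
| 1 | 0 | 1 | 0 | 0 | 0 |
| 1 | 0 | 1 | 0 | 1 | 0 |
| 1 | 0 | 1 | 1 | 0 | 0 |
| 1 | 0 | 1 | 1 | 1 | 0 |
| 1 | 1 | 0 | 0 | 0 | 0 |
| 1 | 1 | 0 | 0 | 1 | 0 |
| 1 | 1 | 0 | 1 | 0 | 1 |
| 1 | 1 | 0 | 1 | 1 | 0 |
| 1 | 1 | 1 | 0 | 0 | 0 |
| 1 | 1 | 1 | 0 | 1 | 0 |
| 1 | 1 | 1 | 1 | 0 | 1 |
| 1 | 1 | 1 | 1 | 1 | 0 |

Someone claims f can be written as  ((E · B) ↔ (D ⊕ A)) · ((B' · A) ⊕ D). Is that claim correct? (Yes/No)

Yes

Check the formula against f row by row:
  A=0, B=0, C=0, D=0, E=0: formula gives 0, f = 0 ✓
  A=0, B=0, C=0, D=0, E=1: formula gives 0, f = 0 ✓
  A=0, B=0, C=0, D=1, E=0: formula gives 0, f = 0 ✓
  A=0, B=0, C=0, D=1, E=1: formula gives 0, f = 0 ✓
  …and likewise for the remaining 28 rows.
All 32 rows match — the expression computes f exactly.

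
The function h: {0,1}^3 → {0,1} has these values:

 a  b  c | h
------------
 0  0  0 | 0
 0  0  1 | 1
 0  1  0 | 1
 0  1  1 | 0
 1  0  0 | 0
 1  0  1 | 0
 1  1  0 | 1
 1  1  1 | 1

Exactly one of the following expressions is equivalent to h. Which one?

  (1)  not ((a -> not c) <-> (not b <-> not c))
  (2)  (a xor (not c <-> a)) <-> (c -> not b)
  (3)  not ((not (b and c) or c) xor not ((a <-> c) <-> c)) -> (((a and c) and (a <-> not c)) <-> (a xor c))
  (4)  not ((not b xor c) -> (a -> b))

1

(2) disagrees with h on (0,1,0) (formula → 0, table → 1); rule it out.
(3) disagrees with h on (0,0,0) (formula → 1, table → 0); rule it out.
(4) disagrees with h on (0,0,1) (formula → 0, table → 1); rule it out.
Only (1) survives; checking it on all 8 rows confirms it matches h.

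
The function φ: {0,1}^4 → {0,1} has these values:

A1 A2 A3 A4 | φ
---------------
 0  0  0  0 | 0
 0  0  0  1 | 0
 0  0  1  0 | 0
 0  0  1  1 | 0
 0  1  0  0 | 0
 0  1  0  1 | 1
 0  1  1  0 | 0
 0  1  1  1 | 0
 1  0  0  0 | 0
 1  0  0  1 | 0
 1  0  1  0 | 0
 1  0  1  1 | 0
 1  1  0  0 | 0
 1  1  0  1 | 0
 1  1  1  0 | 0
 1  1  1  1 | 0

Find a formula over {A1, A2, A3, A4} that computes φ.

Only row (0,1,0,1) gives 1. That row's minterm ¬A1·A2·¬A3·A4 is φ directly.

φ(A1, A2, A3, A4) = ((NOT A1 AND A2) AND NOT A3) AND A4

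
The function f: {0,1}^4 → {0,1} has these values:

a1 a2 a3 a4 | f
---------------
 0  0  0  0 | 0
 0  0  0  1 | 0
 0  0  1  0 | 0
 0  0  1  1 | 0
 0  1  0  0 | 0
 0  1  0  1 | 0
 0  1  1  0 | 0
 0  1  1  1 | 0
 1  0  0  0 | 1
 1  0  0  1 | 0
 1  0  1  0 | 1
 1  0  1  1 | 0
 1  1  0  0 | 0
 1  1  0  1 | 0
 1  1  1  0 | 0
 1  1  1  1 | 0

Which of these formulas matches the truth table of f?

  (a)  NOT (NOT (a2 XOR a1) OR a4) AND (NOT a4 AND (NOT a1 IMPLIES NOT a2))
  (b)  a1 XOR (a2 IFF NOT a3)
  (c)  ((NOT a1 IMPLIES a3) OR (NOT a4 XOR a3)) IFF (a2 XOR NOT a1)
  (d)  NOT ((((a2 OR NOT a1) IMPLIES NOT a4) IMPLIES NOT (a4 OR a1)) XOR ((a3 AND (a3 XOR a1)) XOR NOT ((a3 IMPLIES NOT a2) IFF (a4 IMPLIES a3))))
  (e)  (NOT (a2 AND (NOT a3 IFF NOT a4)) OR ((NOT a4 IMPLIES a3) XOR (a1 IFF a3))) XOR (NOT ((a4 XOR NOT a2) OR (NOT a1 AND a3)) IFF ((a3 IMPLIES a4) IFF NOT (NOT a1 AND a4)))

(b) disagrees with f on (0,0,1,0) (formula → 1, table → 0); rule it out.
(c) disagrees with f on (0,0,0,0) (formula → 1, table → 0); rule it out.
(d) disagrees with f on (0,0,0,1) (formula → 1, table → 0); rule it out.
(e) disagrees with f on (0,0,0,0) (formula → 1, table → 0); rule it out.
(a) is the remaining candidate, and it agrees with f on all 16 inputs.

a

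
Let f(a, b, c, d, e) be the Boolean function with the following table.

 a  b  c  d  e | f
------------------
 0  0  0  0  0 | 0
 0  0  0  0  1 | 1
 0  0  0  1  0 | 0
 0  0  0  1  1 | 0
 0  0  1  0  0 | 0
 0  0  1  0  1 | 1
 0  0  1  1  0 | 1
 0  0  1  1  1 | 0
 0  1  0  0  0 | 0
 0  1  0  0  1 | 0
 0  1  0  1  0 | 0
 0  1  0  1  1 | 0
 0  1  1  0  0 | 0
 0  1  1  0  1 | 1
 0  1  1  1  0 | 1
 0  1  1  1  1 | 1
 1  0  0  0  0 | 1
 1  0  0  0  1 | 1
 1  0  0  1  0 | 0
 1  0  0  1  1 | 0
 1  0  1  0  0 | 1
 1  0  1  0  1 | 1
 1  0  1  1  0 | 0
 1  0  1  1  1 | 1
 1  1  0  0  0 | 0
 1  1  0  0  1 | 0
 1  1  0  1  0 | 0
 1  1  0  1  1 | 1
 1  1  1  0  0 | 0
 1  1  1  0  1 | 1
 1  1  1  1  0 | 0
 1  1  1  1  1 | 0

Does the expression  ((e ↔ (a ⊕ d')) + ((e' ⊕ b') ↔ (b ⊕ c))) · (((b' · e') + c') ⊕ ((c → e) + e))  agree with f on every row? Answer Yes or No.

No

Evaluate ((e ↔ (a ⊕ d')) + ((e' ⊕ b') ↔ (b ⊕ c))) · (((b' · e') + c') ⊕ ((c → e) + e)) on each row and compare to f:
  a=0, b=0, c=0, d=0, e=0: formula gives 0, f = 0 ✓
  a=0, b=0, c=0, d=0, e=1: formula gives 0, but f = 1 ✗
Row (0,0,0,0,1) is a counterexample, so the formula is not equivalent to f.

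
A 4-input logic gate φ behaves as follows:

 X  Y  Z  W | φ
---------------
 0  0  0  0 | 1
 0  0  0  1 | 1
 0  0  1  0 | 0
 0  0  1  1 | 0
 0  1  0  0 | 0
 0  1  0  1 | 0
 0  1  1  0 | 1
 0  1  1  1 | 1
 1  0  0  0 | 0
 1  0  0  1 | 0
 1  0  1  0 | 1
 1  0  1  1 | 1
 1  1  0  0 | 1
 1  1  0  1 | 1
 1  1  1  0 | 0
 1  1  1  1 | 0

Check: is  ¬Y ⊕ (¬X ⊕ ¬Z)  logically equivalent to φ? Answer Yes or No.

Evaluate ¬Y ⊕ (¬X ⊕ ¬Z) on each row and compare to φ:
  X=0, Y=0, Z=0, W=0: formula gives 1, φ = 1 ✓
  X=0, Y=0, Z=0, W=1: formula gives 1, φ = 1 ✓
  X=0, Y=0, Z=1, W=0: formula gives 0, φ = 0 ✓
  X=0, Y=0, Z=1, W=1: formula gives 0, φ = 0 ✓
  … (the remaining 12 rows also agree.)
All 16 rows match — the expression computes φ exactly.

Yes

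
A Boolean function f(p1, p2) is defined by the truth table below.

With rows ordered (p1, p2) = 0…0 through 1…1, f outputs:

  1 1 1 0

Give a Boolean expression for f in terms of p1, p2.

The output is 0 only when every input is 1 — NAND of all inputs.

f(p1, p2) = (p1 · p2)'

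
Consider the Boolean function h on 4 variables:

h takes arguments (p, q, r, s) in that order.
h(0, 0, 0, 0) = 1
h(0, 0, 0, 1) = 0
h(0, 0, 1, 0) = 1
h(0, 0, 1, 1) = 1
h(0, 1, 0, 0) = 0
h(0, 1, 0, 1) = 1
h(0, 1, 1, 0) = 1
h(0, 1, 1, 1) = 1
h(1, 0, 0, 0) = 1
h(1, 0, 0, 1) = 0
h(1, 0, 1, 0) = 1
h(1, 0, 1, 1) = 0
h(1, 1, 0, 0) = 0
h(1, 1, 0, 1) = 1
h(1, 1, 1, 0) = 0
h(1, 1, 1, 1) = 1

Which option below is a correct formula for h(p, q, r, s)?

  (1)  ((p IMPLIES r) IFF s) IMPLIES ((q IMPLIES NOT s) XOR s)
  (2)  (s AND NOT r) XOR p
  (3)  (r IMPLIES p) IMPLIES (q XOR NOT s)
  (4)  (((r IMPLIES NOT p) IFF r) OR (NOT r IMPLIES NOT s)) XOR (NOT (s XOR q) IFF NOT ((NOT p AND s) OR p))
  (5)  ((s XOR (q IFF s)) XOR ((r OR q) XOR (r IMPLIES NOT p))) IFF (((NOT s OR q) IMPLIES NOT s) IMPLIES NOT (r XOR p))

3

(1): at (0,0,1,1) it gives 0, but h = 1 — eliminated.
(2): at (0,0,0,0) it gives 0, but h = 1 — eliminated.
(4): at (0,0,0,0) it gives 0, but h = 1 — eliminated.
(5): at (0,0,0,0) it gives 0, but h = 1 — eliminated.
Only (3) survives; checking it on all 16 rows confirms it matches h.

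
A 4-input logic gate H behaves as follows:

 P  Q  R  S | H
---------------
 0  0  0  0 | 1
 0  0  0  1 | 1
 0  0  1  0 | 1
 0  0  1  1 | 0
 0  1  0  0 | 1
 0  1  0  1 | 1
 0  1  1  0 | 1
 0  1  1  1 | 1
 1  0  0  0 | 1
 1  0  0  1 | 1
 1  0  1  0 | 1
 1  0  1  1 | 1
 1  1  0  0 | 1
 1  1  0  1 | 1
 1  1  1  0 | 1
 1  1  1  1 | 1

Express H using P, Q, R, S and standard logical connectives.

H(P, Q, R, S) = ¬(((¬P ∧ ¬Q) ∧ R) ∧ S)

Only row (0,0,1,1) gives 0. So H is 1 everywhere except there — the complement of the minterm ¬P·¬Q·R·S.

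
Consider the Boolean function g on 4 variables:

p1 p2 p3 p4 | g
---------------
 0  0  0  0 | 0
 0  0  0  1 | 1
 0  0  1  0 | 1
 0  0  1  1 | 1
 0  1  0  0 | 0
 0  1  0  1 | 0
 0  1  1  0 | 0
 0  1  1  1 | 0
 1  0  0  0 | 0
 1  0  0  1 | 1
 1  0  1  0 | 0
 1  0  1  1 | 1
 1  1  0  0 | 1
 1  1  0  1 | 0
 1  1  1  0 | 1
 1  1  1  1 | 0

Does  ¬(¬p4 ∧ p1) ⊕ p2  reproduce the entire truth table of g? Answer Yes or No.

No

Check the formula against g row by row:
  p1=0, p2=0, p3=0, p4=0: formula gives 1, but g = 0 ✗
Row (0,0,0,0) is a counterexample, so the formula is not equivalent to g.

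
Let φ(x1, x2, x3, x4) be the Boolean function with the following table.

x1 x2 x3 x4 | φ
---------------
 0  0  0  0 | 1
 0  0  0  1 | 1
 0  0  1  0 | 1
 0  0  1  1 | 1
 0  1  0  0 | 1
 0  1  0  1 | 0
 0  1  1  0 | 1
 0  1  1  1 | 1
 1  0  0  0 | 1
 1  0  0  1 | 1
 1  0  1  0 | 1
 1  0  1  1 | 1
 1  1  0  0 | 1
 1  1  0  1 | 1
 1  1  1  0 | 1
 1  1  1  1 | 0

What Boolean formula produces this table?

φ(x1, x2, x3, x4) = ~((((~x1 & x2) & ~x3) & x4) | (((x1 & x2) & x3) & x4))

There are just 2 zero rows: (0,1,0,1), (1,1,1,1). Their minterms are ¬x1·x2·¬x3·x4, x1·x2·x3·x4; the OR of those covers precisely the 0-outputs, and negating it yields φ.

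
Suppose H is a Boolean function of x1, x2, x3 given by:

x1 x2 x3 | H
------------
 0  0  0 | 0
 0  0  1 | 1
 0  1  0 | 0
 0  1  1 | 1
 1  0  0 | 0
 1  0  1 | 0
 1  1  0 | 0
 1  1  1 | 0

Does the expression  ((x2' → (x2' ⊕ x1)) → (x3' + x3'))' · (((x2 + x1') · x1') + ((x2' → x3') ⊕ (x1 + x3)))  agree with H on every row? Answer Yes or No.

Check the formula against H row by row:
  x1=0, x2=0, x3=0: formula gives 0, H = 0 ✓
  x1=0, x2=0, x3=1: formula gives 1, H = 1 ✓
  x1=0, x2=1, x3=0: formula gives 0, H = 0 ✓
  x1=0, x2=1, x3=1: formula gives 1, H = 1 ✓
  x1=1, x2=0, x3=0: formula gives 0, H = 0 ✓
  …and likewise for the remaining 3 rows.
No disagreement on any input; they are logically equivalent.

Yes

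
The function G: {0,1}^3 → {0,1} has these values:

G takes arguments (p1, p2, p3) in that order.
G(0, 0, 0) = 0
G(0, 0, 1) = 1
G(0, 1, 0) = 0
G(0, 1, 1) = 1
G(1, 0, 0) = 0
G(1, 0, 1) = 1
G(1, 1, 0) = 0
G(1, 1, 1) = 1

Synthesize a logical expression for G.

G(p1, p2, p3) = p3

The output simply equals p3.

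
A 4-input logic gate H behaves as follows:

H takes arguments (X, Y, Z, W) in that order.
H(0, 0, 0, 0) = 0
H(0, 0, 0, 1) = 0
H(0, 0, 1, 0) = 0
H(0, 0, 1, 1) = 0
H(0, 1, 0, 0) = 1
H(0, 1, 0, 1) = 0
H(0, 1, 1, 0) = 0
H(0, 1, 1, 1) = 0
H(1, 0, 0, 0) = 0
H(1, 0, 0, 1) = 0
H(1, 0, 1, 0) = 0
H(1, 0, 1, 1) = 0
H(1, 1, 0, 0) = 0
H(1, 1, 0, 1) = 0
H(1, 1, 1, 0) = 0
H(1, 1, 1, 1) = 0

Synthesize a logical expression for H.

H(X, Y, Z, W) = ((~X & Y) & ~Z) & ~W

Only row (0,1,0,0) gives 1. That row's minterm ¬X·Y·¬Z·¬W is H directly.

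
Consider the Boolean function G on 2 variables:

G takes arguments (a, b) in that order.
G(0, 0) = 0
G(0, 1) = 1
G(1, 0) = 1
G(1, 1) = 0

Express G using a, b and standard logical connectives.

G=1 on 2 inputs: (0,1), (1,0). Reading each as a conjunction of literals (¬a·b, a·¬b) and taking the OR gives the canonical DNF.

G(a, b) = (a' · b) + (a · b')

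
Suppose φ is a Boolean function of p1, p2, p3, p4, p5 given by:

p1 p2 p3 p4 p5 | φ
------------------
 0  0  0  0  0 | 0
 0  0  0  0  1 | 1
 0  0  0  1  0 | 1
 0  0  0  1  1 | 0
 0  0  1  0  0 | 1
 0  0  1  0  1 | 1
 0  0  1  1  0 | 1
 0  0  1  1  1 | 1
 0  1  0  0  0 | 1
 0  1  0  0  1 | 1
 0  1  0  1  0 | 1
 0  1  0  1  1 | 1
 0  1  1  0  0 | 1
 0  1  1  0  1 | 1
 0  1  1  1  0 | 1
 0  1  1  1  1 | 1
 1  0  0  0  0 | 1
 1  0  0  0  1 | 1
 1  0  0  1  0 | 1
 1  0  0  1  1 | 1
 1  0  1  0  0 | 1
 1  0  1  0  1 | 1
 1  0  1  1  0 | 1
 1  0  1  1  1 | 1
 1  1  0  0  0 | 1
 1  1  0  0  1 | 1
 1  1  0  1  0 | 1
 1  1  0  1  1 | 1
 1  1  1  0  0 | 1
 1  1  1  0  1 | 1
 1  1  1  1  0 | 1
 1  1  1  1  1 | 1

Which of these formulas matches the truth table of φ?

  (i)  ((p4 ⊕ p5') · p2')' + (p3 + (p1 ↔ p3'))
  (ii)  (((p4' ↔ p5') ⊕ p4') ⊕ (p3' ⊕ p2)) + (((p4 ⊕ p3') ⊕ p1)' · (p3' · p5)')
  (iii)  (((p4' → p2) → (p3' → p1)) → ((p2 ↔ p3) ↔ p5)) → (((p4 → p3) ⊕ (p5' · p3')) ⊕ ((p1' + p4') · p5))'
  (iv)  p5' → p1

i

(ii): at (0,0,0,0,0) it gives 1, but φ = 0 — eliminated.
(iii): at (0,0,0,0,0) it gives 1, but φ = 0 — eliminated.
(iv): at (0,0,0,1,0) it gives 0, but φ = 1 — eliminated.
(i) is the remaining candidate, and it agrees with φ on all 32 inputs.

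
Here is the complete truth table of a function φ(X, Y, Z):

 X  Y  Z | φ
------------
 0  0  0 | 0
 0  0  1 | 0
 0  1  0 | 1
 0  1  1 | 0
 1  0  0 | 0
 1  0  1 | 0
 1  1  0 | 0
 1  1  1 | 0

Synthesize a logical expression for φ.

φ(X, Y, Z) = (not X and Y) and not Z

Only row (0,1,0) gives 1. That row's minterm ¬X·Y·¬Z is φ directly.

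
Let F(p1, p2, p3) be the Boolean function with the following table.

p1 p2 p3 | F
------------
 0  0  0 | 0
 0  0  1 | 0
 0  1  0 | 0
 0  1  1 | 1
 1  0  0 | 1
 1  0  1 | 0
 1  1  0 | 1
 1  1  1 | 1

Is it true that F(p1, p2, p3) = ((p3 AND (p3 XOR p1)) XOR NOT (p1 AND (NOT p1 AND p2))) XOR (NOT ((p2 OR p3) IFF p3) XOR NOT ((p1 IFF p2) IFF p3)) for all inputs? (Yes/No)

Test each input against both F and the formula:
  p1=0, p2=0, p3=0: formula gives 0, F = 0 ✓
  p1=0, p2=0, p3=1: formula gives 0, F = 0 ✓
  p1=0, p2=1, p3=0: formula gives 0, F = 0 ✓
  p1=0, p2=1, p3=1: formula gives 1, F = 1 ✓
  p1=1, p2=0, p3=0: formula gives 1, F = 1 ✓
  …and likewise for the remaining 3 rows.
Every row agrees, so the formula is equivalent.

Yes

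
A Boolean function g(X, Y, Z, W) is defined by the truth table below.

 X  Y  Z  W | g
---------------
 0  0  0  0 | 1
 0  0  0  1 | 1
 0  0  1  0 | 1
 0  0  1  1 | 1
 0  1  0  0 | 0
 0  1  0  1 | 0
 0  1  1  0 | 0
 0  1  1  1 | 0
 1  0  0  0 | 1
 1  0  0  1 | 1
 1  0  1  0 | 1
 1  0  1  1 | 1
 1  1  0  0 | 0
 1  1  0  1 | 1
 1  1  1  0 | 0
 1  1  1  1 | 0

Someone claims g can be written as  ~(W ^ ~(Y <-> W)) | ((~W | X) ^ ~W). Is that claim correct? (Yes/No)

No

Evaluate ~(W ^ ~(Y <-> W)) | ((~W | X) ^ ~W) on each row and compare to g:
  X=0, Y=0, Z=0, W=0: formula gives 1, g = 1 ✓
  X=0, Y=0, Z=0, W=1: formula gives 1, g = 1 ✓
  X=0, Y=0, Z=1, W=0: formula gives 1, g = 1 ✓
  X=0, Y=0, Z=1, W=1: formula gives 1, g = 1 ✓
  …
  X=1, Y=1, Z=1, W=1: formula gives 1, but g = 0 ✗
Row (1,1,1,1) is a counterexample, so the formula is not equivalent to g.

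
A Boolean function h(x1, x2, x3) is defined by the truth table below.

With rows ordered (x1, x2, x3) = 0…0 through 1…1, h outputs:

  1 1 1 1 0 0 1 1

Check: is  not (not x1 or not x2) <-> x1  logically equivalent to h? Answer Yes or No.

Evaluate not (not x1 or not x2) <-> x1 on each row and compare to h:
  x1=0, x2=0, x3=0: formula gives 1, h = 1 ✓
  x1=0, x2=0, x3=1: formula gives 1, h = 1 ✓
  x1=0, x2=1, x3=0: formula gives 1, h = 1 ✓
  x1=0, x2=1, x3=1: formula gives 1, h = 1 ✓
  x1=1, x2=0, x3=0: formula gives 0, h = 0 ✓
  …and likewise for the remaining 3 rows.
All 8 rows match — the expression computes h exactly.

Yes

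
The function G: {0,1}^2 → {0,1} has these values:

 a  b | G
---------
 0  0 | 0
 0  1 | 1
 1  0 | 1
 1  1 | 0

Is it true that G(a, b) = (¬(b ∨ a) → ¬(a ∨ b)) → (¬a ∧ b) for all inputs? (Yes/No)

Check the formula against G row by row:
  a=0, b=0: formula gives 0, G = 0 ✓
  a=0, b=1: formula gives 1, G = 1 ✓
  a=1, b=0: formula gives 0, but G = 1 ✗
A single disagreement suffices: at (1,0) they differ, so the formula does not compute G.

No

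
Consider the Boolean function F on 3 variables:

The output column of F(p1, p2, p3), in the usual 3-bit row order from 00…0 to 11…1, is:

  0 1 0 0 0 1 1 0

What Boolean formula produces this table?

F(p1, p2, p3) = (((¬p1 ∧ ¬p2) ∧ p3) ∨ ((p1 ∧ ¬p2) ∧ p3)) ∨ ((p1 ∧ p2) ∧ ¬p3)

F=1 on 3 inputs: (0,0,1), (1,0,1), (1,1,0). Reading each as a conjunction of literals (¬p1·¬p2·p3, p1·¬p2·p3, p1·p2·¬p3) and taking the OR gives the canonical DNF.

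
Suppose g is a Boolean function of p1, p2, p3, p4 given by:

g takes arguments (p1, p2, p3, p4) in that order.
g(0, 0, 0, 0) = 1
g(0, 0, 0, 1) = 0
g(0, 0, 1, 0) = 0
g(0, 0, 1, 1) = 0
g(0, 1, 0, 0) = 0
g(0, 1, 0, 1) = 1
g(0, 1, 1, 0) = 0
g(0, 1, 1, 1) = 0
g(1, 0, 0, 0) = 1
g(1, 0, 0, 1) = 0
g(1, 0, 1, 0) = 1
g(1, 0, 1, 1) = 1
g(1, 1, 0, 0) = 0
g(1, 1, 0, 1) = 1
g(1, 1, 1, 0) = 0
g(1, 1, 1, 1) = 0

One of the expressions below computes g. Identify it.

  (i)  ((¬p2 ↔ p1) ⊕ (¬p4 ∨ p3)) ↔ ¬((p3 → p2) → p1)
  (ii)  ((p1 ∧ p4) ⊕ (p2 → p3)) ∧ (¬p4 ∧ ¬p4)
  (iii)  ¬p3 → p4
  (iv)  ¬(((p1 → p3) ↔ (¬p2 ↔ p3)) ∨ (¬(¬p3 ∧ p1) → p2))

i

(ii): at (0,0,1,0) it gives 1, but g = 0 — eliminated.
(iii): at (0,0,0,0) it gives 0, but g = 1 — eliminated.
(iv): at (0,0,0,1) it gives 1, but g = 0 — eliminated.
Only (i) survives; checking it on all 16 rows confirms it matches g.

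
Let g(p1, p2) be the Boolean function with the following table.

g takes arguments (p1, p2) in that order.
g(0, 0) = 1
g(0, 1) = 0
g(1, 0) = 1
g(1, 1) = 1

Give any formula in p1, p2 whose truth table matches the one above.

This is p2 → p1 (false only at 0,1).

g(p1, p2) = p2 → p1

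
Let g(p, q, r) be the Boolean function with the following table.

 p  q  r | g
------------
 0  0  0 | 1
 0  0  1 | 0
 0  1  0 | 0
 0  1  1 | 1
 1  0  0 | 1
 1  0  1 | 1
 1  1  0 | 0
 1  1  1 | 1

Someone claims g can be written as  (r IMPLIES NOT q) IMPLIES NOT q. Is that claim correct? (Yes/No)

Test each input against both g and the formula:
  p=0, q=0, r=0: formula gives 1, g = 1 ✓
  p=0, q=0, r=1: formula gives 1, but g = 0 ✗
A single disagreement suffices: at (0,0,1) they differ, so the formula does not compute g.

No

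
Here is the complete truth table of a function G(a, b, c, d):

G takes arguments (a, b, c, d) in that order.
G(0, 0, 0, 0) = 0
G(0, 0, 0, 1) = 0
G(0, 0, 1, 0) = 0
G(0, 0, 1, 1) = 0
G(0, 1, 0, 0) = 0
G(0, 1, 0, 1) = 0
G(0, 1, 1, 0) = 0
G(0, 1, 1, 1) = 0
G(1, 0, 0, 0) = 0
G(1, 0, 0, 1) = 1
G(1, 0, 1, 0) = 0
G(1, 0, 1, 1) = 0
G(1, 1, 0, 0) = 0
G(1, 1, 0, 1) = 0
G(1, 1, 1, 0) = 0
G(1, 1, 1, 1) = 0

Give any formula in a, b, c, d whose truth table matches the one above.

G(a, b, c, d) = ((a · b') · c') · d

G is 1 on exactly one input, (1,0,0,1), whose minterm is a·¬b·¬c·d. So G is just that conjunction.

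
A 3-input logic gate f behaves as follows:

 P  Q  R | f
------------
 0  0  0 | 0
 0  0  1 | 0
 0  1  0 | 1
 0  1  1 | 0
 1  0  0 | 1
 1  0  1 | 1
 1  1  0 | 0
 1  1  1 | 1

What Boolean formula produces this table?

The 1-rows are (0,1,0), (1,0,0), (1,0,1), (1,1,1). Each contributes one minterm — ¬P·Q·¬R; P·¬Q·¬R; P·¬Q·R; P·Q·R — and their disjunction is a sum-of-products form of f.

f(P, Q, R) = ((((not P and Q) and not R) or ((P and not Q) and not R)) or ((P and not Q) and R)) or ((P and Q) and R)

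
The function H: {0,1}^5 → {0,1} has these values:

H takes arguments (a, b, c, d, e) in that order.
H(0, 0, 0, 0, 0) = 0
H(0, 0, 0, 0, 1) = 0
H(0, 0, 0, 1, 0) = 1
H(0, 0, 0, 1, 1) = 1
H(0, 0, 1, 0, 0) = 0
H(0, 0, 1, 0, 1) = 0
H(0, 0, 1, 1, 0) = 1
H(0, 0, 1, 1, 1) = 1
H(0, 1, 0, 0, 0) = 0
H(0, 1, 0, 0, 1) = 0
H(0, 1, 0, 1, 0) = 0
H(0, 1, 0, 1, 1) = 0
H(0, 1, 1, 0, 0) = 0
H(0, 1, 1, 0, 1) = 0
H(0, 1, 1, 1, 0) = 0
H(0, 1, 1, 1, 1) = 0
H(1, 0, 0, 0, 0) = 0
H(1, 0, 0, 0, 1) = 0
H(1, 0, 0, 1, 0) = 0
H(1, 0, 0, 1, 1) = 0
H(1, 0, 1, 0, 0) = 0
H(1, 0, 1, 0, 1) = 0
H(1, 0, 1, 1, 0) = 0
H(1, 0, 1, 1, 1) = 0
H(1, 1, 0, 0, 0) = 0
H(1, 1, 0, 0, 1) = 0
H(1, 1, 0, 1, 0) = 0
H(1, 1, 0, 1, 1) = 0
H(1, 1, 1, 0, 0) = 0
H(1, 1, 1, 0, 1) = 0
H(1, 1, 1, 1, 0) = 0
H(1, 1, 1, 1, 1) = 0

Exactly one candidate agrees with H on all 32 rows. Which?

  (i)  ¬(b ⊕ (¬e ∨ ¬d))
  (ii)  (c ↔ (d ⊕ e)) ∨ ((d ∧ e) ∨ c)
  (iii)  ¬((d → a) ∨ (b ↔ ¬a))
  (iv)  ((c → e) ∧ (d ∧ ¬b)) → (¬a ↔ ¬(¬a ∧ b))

(i) fails at (0,0,0,1,0): the formula yields 0, H is 1.
(ii) fails at (0,0,0,0,0): the formula yields 1, H is 0.
(iv) fails at (0,0,0,0,0): the formula yields 1, H is 0.
Only (iii) survives; checking it on all 32 rows confirms it matches H.

iii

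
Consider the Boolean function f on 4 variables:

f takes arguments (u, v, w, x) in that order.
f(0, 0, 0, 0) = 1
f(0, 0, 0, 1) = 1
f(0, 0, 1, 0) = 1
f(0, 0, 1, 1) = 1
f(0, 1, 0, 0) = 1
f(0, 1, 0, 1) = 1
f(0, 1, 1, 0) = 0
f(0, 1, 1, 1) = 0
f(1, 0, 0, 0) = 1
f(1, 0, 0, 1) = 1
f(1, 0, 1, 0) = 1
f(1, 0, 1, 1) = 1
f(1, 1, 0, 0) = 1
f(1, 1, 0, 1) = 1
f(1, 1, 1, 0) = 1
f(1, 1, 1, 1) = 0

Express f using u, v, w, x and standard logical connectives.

f(u, v, w, x) = not (((((not u and v) and w) and not x) or (((not u and v) and w) and x)) or (((u and v) and w) and x))

There are just 3 zero rows: (0,1,1,0), (0,1,1,1), (1,1,1,1). Their minterms are ¬u·v·w·¬x, ¬u·v·w·x, u·v·w·x; the OR of those covers precisely the 0-outputs, and negating it yields f.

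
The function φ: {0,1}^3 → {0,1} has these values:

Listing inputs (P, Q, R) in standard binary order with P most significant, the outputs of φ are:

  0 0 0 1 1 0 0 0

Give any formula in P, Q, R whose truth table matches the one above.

φ=1 on 2 inputs: (0,1,1), (1,0,0). Reading each as a conjunction of literals (¬P·Q·R, P·¬Q·¬R) and taking the OR gives the canonical DNF.

φ(P, Q, R) = ((¬P ∧ Q) ∧ R) ∨ ((P ∧ ¬Q) ∧ ¬R)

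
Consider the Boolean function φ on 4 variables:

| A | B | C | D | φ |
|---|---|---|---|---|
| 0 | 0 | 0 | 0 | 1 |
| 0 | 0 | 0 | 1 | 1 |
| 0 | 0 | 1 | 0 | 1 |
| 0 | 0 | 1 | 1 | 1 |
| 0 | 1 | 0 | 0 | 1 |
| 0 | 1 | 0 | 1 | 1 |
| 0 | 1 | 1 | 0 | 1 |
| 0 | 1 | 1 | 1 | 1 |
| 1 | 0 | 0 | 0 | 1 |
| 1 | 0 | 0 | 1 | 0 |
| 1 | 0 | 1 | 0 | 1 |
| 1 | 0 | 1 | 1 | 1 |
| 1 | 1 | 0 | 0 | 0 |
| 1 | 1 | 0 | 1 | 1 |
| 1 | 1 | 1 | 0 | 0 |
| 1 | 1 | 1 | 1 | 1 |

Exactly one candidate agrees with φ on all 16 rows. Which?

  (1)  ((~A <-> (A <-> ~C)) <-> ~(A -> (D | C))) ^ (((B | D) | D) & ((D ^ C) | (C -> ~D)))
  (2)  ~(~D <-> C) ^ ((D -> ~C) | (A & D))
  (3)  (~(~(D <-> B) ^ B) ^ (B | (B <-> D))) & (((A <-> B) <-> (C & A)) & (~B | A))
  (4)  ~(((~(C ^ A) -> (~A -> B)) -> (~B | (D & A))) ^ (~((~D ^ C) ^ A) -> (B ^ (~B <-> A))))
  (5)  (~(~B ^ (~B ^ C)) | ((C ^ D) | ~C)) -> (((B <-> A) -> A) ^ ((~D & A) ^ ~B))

(1) fails at (0,0,0,1): the formula yields 0, φ is 1.
(2) fails at (0,0,0,0): the formula yields 0, φ is 1.
(3) fails at (0,0,0,0): the formula yields 0, φ is 1.
(4) fails at (0,0,0,1): the formula yields 0, φ is 1.
(5) is the remaining candidate, and it agrees with φ on all 16 inputs.

5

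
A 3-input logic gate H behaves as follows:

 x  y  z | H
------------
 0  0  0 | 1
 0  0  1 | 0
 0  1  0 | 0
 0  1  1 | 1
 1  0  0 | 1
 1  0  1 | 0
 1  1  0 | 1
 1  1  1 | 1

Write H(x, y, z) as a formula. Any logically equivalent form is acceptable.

H(x, y, z) = NOT ((((NOT x AND NOT y) AND z) OR ((NOT x AND y) AND NOT z)) OR ((x AND NOT y) AND z))

The 0-rows are (0,0,1), (0,1,0), (1,0,1). Take each as a conjunction (¬x·¬y·z, ¬x·y·¬z, x·¬y·z), form their disjunction, and complement — that gives a formula that is 1 everywhere H is.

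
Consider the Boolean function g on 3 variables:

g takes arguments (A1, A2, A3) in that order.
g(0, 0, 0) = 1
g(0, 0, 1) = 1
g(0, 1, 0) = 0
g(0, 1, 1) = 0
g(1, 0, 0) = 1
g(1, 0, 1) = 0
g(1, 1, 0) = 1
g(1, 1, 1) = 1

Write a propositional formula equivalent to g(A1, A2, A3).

There are just 3 zero rows: (0,1,0), (0,1,1), (1,0,1). Their minterms are ¬A1·A2·¬A3, ¬A1·A2·A3, A1·¬A2·A3; the OR of those covers precisely the 0-outputs, and negating it yields g.

g(A1, A2, A3) = ~((((~A1 & A2) & ~A3) | ((~A1 & A2) & A3)) | ((A1 & ~A2) & A3))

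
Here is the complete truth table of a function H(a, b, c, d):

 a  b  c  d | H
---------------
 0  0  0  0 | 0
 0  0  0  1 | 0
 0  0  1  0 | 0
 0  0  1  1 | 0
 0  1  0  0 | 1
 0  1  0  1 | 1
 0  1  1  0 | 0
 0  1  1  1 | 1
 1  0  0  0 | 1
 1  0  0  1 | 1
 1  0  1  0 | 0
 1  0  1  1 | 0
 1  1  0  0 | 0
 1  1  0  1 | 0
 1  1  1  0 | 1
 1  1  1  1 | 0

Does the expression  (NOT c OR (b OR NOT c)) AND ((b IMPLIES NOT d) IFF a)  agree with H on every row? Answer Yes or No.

Check the formula against H row by row:
  a=0, b=0, c=0, d=0: formula gives 0, H = 0 ✓
  a=0, b=0, c=0, d=1: formula gives 0, H = 0 ✓
  a=0, b=0, c=1, d=0: formula gives 0, H = 0 ✓
  a=0, b=0, c=1, d=1: formula gives 0, H = 0 ✓
  a=0, b=1, c=0, d=0: formula gives 0, but H = 1 ✗
A single disagreement suffices: at (0,1,0,0) they differ, so the formula does not compute H.

No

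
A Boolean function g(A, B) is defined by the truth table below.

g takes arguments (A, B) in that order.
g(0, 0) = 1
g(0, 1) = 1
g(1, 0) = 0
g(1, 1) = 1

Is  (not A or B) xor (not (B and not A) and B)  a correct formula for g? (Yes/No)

Check the formula against g row by row:
  A=0, B=0: formula gives 1, g = 1 ✓
  A=0, B=1: formula gives 1, g = 1 ✓
  A=1, B=0: formula gives 0, g = 0 ✓
  A=1, B=1: formula gives 0, but g = 1 ✗
A single disagreement suffices: at (1,1) they differ, so the formula does not compute g.

No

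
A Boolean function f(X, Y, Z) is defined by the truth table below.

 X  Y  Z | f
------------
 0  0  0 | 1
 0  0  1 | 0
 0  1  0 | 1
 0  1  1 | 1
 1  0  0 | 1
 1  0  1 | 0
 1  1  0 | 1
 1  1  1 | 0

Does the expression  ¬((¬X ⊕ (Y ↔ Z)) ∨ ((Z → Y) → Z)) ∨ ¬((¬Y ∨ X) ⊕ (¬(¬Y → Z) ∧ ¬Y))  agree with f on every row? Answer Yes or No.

Yes

Test each input against both f and the formula:
  X=0, Y=0, Z=0: formula gives 1, f = 1 ✓
  X=0, Y=0, Z=1: formula gives 0, f = 0 ✓
  X=0, Y=1, Z=0: formula gives 1, f = 1 ✓
  X=0, Y=1, Z=1: formula gives 1, f = 1 ✓
  X=1, Y=0, Z=0: formula gives 1, f = 1 ✓
  … (the remaining 3 rows also agree.)
No disagreement on any input; they are logically equivalent.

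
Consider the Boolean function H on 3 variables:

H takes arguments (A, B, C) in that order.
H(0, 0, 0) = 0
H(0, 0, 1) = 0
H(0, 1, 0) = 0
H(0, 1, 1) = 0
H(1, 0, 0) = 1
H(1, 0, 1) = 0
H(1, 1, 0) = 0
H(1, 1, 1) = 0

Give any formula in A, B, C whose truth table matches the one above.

Only row (1,0,0) gives 1. That row's minterm A·¬B·¬C is H directly.

H(A, B, C) = (A AND NOT B) AND NOT C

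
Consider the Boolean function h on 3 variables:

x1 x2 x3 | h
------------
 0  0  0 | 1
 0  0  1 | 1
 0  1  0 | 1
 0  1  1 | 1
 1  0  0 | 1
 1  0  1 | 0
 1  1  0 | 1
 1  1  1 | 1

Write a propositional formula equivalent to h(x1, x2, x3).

h(x1, x2, x3) = NOT ((x1 AND NOT x2) AND x3)

Only row (1,0,1) gives 0. So h is 1 everywhere except there — the complement of the minterm x1·¬x2·x3.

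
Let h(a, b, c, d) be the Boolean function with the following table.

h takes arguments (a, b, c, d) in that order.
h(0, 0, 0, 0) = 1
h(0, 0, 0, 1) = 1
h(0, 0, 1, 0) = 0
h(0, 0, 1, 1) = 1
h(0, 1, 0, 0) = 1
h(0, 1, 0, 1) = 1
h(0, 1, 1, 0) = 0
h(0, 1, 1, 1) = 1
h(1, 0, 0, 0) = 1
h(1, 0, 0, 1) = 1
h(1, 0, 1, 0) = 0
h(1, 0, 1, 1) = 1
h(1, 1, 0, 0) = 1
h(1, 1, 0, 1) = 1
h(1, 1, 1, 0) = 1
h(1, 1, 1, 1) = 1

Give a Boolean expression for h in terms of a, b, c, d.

There are just 3 zero rows: (0,0,1,0), (0,1,1,0), (1,0,1,0). Their minterms are ¬a·¬b·c·¬d, ¬a·b·c·¬d, a·¬b·c·¬d; the OR of those covers precisely the 0-outputs, and negating it yields h.

h(a, b, c, d) = ~(((((~a & ~b) & c) & ~d) | (((~a & b) & c) & ~d)) | (((a & ~b) & c) & ~d))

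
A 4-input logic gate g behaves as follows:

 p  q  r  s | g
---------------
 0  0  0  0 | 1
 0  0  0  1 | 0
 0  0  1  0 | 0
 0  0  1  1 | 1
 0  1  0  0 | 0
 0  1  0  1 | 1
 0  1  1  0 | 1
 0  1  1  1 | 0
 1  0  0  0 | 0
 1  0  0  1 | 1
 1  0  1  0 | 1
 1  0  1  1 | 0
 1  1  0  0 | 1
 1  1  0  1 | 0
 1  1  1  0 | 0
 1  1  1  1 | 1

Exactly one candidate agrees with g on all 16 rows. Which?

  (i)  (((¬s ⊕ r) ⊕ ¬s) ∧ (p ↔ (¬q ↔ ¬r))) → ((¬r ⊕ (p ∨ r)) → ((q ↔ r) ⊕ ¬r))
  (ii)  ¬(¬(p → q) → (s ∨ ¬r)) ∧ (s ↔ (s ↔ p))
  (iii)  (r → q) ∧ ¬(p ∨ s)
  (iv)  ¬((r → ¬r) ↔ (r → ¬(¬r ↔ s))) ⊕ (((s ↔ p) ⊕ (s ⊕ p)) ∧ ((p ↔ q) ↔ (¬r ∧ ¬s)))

iv

(i) fails at (0,0,0,1): the formula yields 1, g is 0.
(ii) fails at (0,0,0,0): the formula yields 0, g is 1.
(iii) fails at (0,0,1,1): the formula yields 0, g is 1.
Only (iv) survives; checking it on all 16 rows confirms it matches g.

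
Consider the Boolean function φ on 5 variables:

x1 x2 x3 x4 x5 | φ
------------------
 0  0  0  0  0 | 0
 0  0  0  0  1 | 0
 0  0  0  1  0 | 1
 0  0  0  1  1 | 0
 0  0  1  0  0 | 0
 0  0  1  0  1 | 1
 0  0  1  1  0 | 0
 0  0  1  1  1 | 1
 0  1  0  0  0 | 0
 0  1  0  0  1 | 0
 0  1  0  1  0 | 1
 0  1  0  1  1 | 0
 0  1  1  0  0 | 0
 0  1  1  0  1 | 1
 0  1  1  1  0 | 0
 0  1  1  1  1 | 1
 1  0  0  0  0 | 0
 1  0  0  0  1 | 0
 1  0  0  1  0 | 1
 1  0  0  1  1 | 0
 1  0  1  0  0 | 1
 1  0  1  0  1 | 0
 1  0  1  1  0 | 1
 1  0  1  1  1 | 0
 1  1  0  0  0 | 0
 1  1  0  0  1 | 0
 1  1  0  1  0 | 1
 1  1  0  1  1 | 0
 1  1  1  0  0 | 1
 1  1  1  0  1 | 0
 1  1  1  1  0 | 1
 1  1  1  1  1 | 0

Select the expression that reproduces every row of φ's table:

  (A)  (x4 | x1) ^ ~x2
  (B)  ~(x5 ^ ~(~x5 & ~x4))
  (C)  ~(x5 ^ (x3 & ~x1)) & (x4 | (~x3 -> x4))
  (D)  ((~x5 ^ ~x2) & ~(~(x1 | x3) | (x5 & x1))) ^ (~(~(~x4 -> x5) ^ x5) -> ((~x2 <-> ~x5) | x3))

C

(A) fails at (0,0,0,0,0): the formula yields 1, φ is 0.
(B) fails at (0,0,0,0,0): the formula yields 1, φ is 0.
(D) fails at (0,0,0,0,0): the formula yields 1, φ is 0.
That leaves (C). Evaluating it on every row reproduces the table of φ exactly.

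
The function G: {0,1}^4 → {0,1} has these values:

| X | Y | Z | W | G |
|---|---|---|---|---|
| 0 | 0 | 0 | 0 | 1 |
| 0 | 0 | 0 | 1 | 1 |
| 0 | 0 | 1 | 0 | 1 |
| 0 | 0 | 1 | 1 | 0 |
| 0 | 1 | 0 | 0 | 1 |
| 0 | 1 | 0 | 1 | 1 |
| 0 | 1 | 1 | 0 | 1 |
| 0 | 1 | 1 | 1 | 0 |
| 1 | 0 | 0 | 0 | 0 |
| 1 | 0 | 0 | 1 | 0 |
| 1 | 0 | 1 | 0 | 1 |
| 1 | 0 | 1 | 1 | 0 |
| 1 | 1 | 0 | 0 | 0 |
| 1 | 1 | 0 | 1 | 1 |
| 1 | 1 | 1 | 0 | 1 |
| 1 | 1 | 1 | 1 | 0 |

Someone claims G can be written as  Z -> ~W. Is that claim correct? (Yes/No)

No

Evaluate Z -> ~W on each row and compare to G:
  X=0, Y=0, Z=0, W=0: formula gives 1, G = 1 ✓
  X=0, Y=0, Z=0, W=1: formula gives 1, G = 1 ✓
  X=0, Y=0, Z=1, W=0: formula gives 1, G = 1 ✓
  X=0, Y=0, Z=1, W=1: formula gives 0, G = 0 ✓
  …
  X=1, Y=0, Z=0, W=0: formula gives 1, but G = 0 ✗
Since they disagree at (1,0,0,0), the expression is not a correct formula for G.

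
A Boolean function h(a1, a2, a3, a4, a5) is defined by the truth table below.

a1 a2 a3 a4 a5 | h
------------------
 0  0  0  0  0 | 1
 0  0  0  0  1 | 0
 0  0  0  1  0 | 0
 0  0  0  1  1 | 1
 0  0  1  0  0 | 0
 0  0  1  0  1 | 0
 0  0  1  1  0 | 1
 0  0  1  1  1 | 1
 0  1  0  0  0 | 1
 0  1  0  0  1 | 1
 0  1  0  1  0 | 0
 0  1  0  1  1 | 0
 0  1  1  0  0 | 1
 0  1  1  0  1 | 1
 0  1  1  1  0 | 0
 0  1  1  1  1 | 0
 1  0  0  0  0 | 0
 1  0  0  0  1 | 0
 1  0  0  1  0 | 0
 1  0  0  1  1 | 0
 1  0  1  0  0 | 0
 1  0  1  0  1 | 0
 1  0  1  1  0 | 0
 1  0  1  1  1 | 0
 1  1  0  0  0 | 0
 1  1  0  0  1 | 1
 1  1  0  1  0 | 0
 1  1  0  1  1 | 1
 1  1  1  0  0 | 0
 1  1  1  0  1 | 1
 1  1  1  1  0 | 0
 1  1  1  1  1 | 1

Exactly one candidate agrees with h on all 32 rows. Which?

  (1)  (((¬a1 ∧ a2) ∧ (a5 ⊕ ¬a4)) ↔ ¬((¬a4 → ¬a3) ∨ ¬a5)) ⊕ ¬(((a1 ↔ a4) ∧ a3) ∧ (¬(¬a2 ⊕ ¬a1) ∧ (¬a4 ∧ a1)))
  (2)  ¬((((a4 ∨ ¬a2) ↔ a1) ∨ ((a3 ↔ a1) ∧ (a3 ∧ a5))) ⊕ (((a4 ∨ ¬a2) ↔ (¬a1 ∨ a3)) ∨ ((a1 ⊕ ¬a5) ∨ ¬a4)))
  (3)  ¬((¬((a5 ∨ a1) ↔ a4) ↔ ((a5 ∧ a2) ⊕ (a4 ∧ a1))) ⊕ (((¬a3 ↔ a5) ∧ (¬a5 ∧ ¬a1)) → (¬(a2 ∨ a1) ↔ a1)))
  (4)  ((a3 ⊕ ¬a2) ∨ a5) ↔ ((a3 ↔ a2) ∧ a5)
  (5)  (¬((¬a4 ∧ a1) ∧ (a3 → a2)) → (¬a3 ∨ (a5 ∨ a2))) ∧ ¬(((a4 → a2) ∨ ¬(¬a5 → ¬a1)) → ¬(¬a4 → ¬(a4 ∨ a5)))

3

(1): at (0,0,0,0,0) it gives 0, but h = 1 — eliminated.
(2): at (0,0,0,0,0) it gives 0, but h = 1 — eliminated.
(4): at (0,0,0,0,0) it gives 0, but h = 1 — eliminated.
(5): at (0,0,0,1,1) it gives 0, but h = 1 — eliminated.
(3) is the remaining candidate, and it agrees with h on all 32 inputs.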